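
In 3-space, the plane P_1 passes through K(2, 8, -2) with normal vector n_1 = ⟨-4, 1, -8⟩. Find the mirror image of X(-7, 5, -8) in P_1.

P_1: n_1·r = n_1·K gives -4x + y - 8z = 16.
λ = (n·X − d)/|n|² = (97 − 16)/81 = 1.
Reflection = X − 2λn = (-7, 5, -8) − 2·(-4, 1, -8) = (1, 3, 8).

(1, 3, 8)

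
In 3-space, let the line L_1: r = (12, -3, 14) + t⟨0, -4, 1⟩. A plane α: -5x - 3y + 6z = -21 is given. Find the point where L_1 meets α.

(12, 9, 11)

Substitute r = (12, -3, 14) + t(0, -4, 1) into the plane: 33 + 18t = -21, so t = -3.
Intersection: (12, -3, 14) + (-3)·(0, -4, 1) = (12, 9, 11).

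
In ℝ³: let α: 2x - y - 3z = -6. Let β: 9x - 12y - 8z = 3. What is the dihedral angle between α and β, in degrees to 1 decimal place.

cos θ = |n₁·n₂| / (|n₁||n₂|) = |54| / (√14 · √289).
θ = arccos(0.84895) ≈ 31.9°.

31.9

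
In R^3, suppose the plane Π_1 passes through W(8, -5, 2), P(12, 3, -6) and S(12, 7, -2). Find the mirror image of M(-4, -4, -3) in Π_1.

(20, -10, 3)

WP = (4, 8, -8), WS = (4, 12, -4); a normal to Π_1 is WP × WS = (64, -16, 16).
Using W: Π_1 has equation 64x - 16y + 16z = 624.
λ = (n·M − d)/|n|² = (-240 − 624)/4608 = -3/16.
Reflection = M − 2λn = (-4, -4, -3) − (-3/8)·(64, -16, 16) = (20, -10, 3).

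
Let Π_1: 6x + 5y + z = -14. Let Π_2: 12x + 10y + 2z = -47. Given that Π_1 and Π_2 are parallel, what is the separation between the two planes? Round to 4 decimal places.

Rescale Π_2 by 1/2: 6x + 5y + z = -47/2. Then distance = |-14 − (-47/2)| / √62 ≈ 1.2065.

1.2065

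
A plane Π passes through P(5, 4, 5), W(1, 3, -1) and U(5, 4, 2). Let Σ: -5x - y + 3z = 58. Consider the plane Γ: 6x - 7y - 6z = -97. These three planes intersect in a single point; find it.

PW = (-4, -1, -6), PU = (0, 0, -3); a normal to Π is PW × PU = (3, -12, 0).
Using P: Π has equation 3x - 12y = -33.
Solving the 3×3 linear system 3x - 12y = -33, -5x - y + 3z = 58, 6x - 7y - 6z = -97 (e.g. by elimination or Cramer's rule, determinant = 225) gives (-7, 1, 8).

(-7, 1, 8)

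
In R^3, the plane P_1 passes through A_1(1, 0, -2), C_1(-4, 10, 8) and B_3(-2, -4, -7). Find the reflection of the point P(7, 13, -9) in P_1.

A_1C_1 = (-5, 10, 10), A_1B_3 = (-3, -4, -5); a normal to P_1 is A_1C_1 × A_1B_3 = (-10, -55, 50).
Using A_1: P_1 has equation -10x - 55y + 50z = -110.
λ = (n·P − d)/|n|² = (-1235 − (-110))/5625 = -1/5.
Reflection = P − 2λn = (7, 13, -9) − (-2/5)·(-10, -55, 50) = (3, -9, 11).

(3, -9, 11)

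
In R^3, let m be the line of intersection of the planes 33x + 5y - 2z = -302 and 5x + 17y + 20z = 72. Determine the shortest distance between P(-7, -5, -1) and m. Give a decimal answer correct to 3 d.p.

8.630

Direction of m: (33, 5, -2) × (5, 17, 20) = (134, -670, 536).
A point on m: solving the two plane equations with x = -10 gives (-10, 6, 1).
Taking (-10, 6, 1) on m with direction v = (134, -670, 536): w = P − (-10, 6, 1) = (3, -11, -2), and w × v = (-7236, -1876, -536).
Distance = |w × v| / |v| = √56166368 / √754152 ≈ 8.630.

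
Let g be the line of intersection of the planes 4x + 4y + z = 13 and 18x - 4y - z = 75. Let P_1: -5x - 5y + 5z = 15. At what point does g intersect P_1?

Direction of g: (4, 4, 1) × (18, -4, -1) = (0, 22, -88).
A point on g: solving the two plane equations with y = 1 gives (4, 1, -7).
Substitute r = (4, 1, -7) + t(0, 22, -88) into the plane: -60 + (-550)t = 15, so t = -3/22.
Intersection: (4, 1, -7) + (-3/22)·(0, 22, -88) = (4, -2, 5).

(4, -2, 5)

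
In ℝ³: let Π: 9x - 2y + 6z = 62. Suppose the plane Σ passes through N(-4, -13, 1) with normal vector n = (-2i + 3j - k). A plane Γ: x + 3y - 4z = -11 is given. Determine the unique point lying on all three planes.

Σ: n·r = n·N gives -2x + 3y - z = -32.
Solving the 3×3 linear system 9x - 2y + 6z = 62, -2x + 3y - z = -32, x + 3y - 4z = -11 (e.g. by elimination or Cramer's rule, determinant = -117) gives (6, -7, -1).

(6, -7, -1)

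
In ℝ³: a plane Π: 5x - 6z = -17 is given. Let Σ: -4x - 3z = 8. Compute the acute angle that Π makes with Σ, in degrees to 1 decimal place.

87.1

cos θ = |n₁·n₂| / (|n₁||n₂|) = |-2| / (√61 · √25).
θ = arccos(0.05121) ≈ 87.1°.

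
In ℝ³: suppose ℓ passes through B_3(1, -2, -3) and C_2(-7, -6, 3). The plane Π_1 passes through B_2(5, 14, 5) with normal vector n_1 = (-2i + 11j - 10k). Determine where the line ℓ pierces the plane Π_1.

A direction vector for ℓ is C_2 − B_3 = (-8, -4, 6).
Π_1: n_1·r = n_1·B_2 gives -2x + 11y - 10z = 94.
Substitute r = (1, -2, -3) + t(-8, -4, 6) into the plane: 6 + (-88)t = 94, so t = -1.
Intersection: (1, -2, -3) + (-1)·(-8, -4, 6) = (9, 2, -9).

(9, 2, -9)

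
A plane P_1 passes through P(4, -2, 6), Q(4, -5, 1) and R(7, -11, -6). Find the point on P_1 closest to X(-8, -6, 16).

(-2, 4, 10)

PQ = (0, -3, -5), PR = (3, -9, -12); a normal to P_1 is PQ × PR = (-9, -15, 9).
Using P: P_1 has equation -9x - 15y + 9z = 48.
Foot = X − λn with λ = (n·X − d)/|n|² = (306 − 48)/387 = 2/3.
Foot = (-8, -6, 16) − (2/3)·(-9, -15, 9) = (-2, 4, 10).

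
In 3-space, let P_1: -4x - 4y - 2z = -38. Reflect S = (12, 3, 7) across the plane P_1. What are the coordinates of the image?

(4, -5, 3)

λ = (n·S − d)/|n|² = (-74 − (-38))/36 = -1.
Reflection = S − 2λn = (12, 3, 7) − (-2)·(-4, -4, -2) = (4, -5, 3).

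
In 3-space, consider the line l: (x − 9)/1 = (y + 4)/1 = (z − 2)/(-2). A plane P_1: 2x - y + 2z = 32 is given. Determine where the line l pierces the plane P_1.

l has direction (1, 1, -2) through (9, -4, 2).
Substitute r = (9, -4, 2) + t(1, 1, -2) into the plane: 26 + (-3)t = 32, so t = -2.
Intersection: (9, -4, 2) + (-2)·(1, 1, -2) = (7, -6, 6).

(7, -6, 6)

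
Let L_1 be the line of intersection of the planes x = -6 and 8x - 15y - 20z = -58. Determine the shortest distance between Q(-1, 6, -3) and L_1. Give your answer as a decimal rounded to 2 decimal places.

5.06

Direction of L_1: (1, 0, 0) × (8, -15, -20) = (0, 20, -15).
A point on L_1: solving the two plane equations with y = 6 gives (-6, 6, -4).
Taking (-6, 6, -4) on L_1 with direction v = (0, 20, -15): w = Q − (-6, 6, -4) = (5, 0, 1), and w × v = (-20, 75, 100).
Distance = |w × v| / |v| = √16025 / √625 ≈ 5.06.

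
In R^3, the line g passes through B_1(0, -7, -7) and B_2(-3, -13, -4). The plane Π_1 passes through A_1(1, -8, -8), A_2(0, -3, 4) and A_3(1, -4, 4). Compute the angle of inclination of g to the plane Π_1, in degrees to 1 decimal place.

69.5

A direction vector for g is B_2 − B_1 = (-3, -6, 3).
A_1A_2 = (-1, 5, 12), A_1A_3 = (0, 4, 12); a normal to Π_1 is A_1A_2 × A_1A_3 = (12, 12, -4).
Using A_1: Π_1 has equation 12x + 12y - 4z = -52.
sin θ = |n·v| / (|n||v|) = |-120| / (√304 · √54) = 0.93659.
θ ≈ 69.5°.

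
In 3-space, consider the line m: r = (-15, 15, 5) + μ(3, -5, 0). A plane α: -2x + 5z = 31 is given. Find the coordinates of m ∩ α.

Substitute r = (-15, 15, 5) + t(3, -5, 0) into the plane: 55 + (-6)t = 31, so t = 4.
Intersection: (-15, 15, 5) + 4·(3, -5, 0) = (-3, -5, 5).

(-3, -5, 5)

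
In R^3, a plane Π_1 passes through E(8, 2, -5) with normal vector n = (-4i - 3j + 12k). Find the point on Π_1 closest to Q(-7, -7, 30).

(5, 2, -6)

Π_1: n·r = n·E gives -4x - 3y + 12z = -98.
Foot = Q − λn with λ = (n·Q − d)/|n|² = (409 − (-98))/169 = 3.
Foot = (-7, -7, 30) − 3·(-4, -3, 12) = (5, 2, -6).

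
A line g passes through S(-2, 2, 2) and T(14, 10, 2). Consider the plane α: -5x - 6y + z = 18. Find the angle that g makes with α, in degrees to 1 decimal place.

A direction vector for g is T − S = (16, 8, 0).
sin θ = |n·v| / (|n||v|) = |-128| / (√62 · √320) = 0.90874.
θ ≈ 65.3°.

65.3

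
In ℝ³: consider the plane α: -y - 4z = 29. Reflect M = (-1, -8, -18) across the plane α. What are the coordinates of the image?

(-1, -2, 6)

λ = (n·M − d)/|n|² = (80 − 29)/17 = 3.
Reflection = M − 2λn = (-1, -8, -18) − 6·(0, -1, -4) = (-1, -2, 6).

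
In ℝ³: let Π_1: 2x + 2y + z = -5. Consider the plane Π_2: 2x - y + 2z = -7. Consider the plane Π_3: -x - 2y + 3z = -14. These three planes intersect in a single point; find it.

(1, -1, -5)

Solving the 3×3 linear system 2x + 2y + z = -5, 2x - y + 2z = -7, -x - 2y + 3z = -14 (e.g. by elimination or Cramer's rule, determinant = -19) gives (1, -1, -5).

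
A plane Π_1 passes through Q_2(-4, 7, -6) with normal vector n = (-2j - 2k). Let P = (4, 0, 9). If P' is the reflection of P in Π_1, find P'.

(4, -8, 1)

Π_1: n·r = n·Q_2 gives -2y - 2z = -2.
λ = (n·P − d)/|n|² = (-18 − (-2))/8 = -2.
Reflection = P − 2λn = (4, 0, 9) − (-4)·(0, -2, -2) = (4, -8, 1).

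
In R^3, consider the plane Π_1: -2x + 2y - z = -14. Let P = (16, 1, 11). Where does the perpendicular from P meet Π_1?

(10, 7, 8)

Foot = P − λn with λ = (n·P − d)/|n|² = (-41 − (-14))/9 = -3.
Foot = (16, 1, 11) − (-3)·(-2, 2, -1) = (10, 7, 8).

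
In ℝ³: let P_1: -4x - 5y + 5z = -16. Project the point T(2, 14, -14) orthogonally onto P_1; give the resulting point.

(-6, 4, -4)

Foot = T − λn with λ = (n·T − d)/|n|² = (-148 − (-16))/66 = -2.
Foot = (2, 14, -14) − (-2)·(-4, -5, 5) = (-6, 4, -4).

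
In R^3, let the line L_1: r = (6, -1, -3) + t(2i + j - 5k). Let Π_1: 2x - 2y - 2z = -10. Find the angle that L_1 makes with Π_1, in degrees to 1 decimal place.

39.2

sin θ = |n·v| / (|n||v|) = |12| / (√12 · √30) = 0.63246.
θ ≈ 39.2°.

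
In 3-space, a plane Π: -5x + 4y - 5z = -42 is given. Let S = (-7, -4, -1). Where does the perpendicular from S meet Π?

(-2, -8, 4)

Foot = S − λn with λ = (n·S − d)/|n|² = (24 − (-42))/66 = 1.
Foot = (-7, -4, -1) − 1·(-5, 4, -5) = (-2, -8, 4).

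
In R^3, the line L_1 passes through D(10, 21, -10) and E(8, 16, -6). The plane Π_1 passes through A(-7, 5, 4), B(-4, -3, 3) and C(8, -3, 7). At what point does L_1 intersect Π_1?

A direction vector for L_1 is E − D = (-2, -5, 4).
AB = (3, -8, -1), AC = (15, -8, 3); a normal to Π_1 is AB × AC = (-32, -24, 96).
Using A: Π_1 has equation -32x - 24y + 96z = 488.
Substitute r = (10, 21, -10) + t(-2, -5, 4) into the plane: -1784 + 568t = 488, so t = 4.
Intersection: (10, 21, -10) + 4·(-2, -5, 4) = (2, 1, 6).

(2, 1, 6)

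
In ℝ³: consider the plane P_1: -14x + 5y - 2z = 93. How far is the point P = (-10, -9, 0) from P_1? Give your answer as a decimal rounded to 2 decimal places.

n·P − d = (-14)·(-10) + (5)·(-9) + (-2)·(0) − 93 = 2; |n| = √225.
Distance = |2| / √225 = 2/√225 ≈ 0.13.

0.13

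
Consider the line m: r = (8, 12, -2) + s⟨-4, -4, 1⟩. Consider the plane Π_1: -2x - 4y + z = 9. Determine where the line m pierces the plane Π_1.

Substitute r = (8, 12, -2) + t(-4, -4, 1) into the plane: -66 + 25t = 9, so t = 3.
Intersection: (8, 12, -2) + 3·(-4, -4, 1) = (-4, 0, 1).

(-4, 0, 1)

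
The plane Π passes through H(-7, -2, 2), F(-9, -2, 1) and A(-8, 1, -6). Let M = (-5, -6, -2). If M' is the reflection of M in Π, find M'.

HF = (-2, 0, -1), HA = (-1, 3, -8); a normal to Π is HF × HA = (3, -15, -6).
Using H: Π has equation 3x - 15y - 6z = -3.
λ = (n·M − d)/|n|² = (87 − (-3))/270 = 1/3.
Reflection = M − 2λn = (-5, -6, -2) − (2/3)·(3, -15, -6) = (-7, 4, 2).

(-7, 4, 2)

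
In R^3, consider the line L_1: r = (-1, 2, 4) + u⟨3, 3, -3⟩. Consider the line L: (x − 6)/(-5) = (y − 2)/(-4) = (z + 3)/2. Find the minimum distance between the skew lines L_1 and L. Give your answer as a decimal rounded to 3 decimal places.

L has direction (-5, -4, 2) through (6, 2, -3).
Common perpendicular direction n = (3, 3, -3) × (-5, -4, 2) = (-6, 9, 3).
With w = (6, 2, -3) − (-1, 2, 4) = (7, 0, -7), w · n = -63.
Distance = |w · n| / |n| = |-63| / √126 ≈ 5.612.

5.612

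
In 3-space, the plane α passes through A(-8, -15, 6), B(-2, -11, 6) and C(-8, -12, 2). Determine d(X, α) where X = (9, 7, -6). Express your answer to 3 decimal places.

AB = (6, 4, 0), AC = (0, 3, -4); a normal to α is AB × AC = (-16, 24, 18).
Using A: α has equation -16x + 24y + 18z = -124.
n·X − d = (-16)·(9) + (24)·(7) + (18)·(-6) − (-124) = 40; |n| = √1156.
Distance = |40| / √1156 = 40/√1156 ≈ 1.176.

1.176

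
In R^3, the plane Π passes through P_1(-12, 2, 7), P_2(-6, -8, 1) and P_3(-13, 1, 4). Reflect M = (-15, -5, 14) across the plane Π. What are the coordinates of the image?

(-3, 7, 6)

P_1P_2 = (6, -10, -6), P_1P_3 = (-1, -1, -3); a normal to Π is P_1P_2 × P_1P_3 = (24, 24, -16).
Using P_1: Π has equation 24x + 24y - 16z = -352.
λ = (n·M − d)/|n|² = (-704 − (-352))/1408 = -1/4.
Reflection = M − 2λn = (-15, -5, 14) − (-1/2)·(24, 24, -16) = (-3, 7, 6).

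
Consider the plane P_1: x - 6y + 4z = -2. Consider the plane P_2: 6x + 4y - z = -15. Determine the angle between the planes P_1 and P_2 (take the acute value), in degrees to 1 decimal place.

65.5

cos θ = |n₁·n₂| / (|n₁||n₂|) = |-22| / (√53 · √53).
θ = arccos(0.41509) ≈ 65.5°.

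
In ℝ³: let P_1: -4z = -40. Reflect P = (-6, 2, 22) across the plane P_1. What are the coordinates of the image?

(-6, 2, -2)

λ = (n·P − d)/|n|² = (-88 − (-40))/16 = -3.
Reflection = P − 2λn = (-6, 2, 22) − (-6)·(0, 0, -4) = (-6, 2, -2).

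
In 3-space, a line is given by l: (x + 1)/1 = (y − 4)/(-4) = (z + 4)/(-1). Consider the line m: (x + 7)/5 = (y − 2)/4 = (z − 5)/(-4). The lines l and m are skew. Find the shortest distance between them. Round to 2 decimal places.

l has direction (1, -4, -1) through (-1, 4, -4).
m has direction (5, 4, -4) through (-7, 2, 5).
Common perpendicular direction n = (1, -4, -1) × (5, 4, -4) = (20, -1, 24).
With w = (-7, 2, 5) − (-1, 4, -4) = (-6, -2, 9), w · n = 98.
Distance = |w · n| / |n| = |98| / √977 ≈ 3.14.

3.14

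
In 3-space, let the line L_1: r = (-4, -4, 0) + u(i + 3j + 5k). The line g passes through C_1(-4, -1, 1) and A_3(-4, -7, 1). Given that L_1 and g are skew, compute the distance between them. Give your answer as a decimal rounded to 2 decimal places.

A direction vector for g is A_3 − C_1 = (0, -6, 0).
Common perpendicular direction n = (1, 3, 5) × (0, -6, 0) = (30, 0, -6).
With w = (-4, -1, 1) − (-4, -4, 0) = (0, 3, 1), w · n = -6.
Distance = |w · n| / |n| = |-6| / √936 ≈ 0.20.

0.20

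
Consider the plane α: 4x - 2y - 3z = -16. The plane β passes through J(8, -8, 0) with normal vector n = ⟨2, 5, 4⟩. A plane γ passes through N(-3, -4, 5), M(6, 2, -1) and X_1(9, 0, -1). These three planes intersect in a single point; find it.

(-3, -10, 8)

β: n·r = n·J gives 2x + 5y + 4z = -24.
NM = (9, 6, -6), NX_1 = (12, 4, -6); a normal to γ is NM × NX_1 = (-12, -18, -36).
Using N: γ has equation -12x - 18y - 36z = -72.
Solving the 3×3 linear system 4x - 2y - 3z = -16, 2x + 5y + 4z = -24, -12x - 18y - 36z = -72 (e.g. by elimination or Cramer's rule, determinant = -552) gives (-3, -10, 8).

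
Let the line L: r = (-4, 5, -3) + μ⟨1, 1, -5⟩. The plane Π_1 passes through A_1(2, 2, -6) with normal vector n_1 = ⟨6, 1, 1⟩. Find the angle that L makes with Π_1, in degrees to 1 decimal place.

3.6

Π_1: n_1·r = n_1·A_1 gives 6x + y + z = 8.
sin θ = |n·v| / (|n||v|) = |2| / (√38 · √27) = 0.06244.
θ ≈ 3.6°.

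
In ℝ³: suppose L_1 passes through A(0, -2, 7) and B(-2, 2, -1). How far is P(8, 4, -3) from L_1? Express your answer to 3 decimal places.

10.383

A direction vector for L_1 is B − A = (-2, 4, -8).
Taking (0, -2, 7) on L_1 with direction v = (-2, 4, -8): w = P − (0, -2, 7) = (8, 6, -10), and w × v = (-8, 84, 44).
Distance = |w × v| / |v| = √9056 / √84 ≈ 10.383.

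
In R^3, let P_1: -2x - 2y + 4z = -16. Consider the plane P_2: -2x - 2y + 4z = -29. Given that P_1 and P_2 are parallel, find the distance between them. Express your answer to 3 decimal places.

2.654

Same normal n = (-2, -2, 4) with |n| = √24; distance = |-16 − (-29)| / |n| = 13/√24 ≈ 2.654.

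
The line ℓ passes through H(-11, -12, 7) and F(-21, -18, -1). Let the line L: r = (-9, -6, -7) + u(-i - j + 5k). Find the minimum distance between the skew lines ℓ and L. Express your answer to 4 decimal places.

A direction vector for ℓ is F − H = (-10, -6, -8).
Common perpendicular direction n = (-10, -6, -8) × (-1, -1, 5) = (-38, 58, 4).
With w = (-9, -6, -7) − (-11, -12, 7) = (2, 6, -14), w · n = 216.
Distance = |w · n| / |n| = |216| / √4824 ≈ 3.1099.

3.1099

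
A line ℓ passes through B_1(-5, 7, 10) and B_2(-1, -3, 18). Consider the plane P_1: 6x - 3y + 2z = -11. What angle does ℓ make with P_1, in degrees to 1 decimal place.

A direction vector for ℓ is B_2 − B_1 = (4, -10, 8).
sin θ = |n·v| / (|n||v|) = |70| / (√49 · √180) = 0.74536.
θ ≈ 48.2°.

48.2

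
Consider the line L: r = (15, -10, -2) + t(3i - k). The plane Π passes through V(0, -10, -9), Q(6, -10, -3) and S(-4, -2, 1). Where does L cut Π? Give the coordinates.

(9, -10, 0)

VQ = (6, 0, 6), VS = (-4, 8, 10); a normal to Π is VQ × VS = (-48, -84, 48).
Using V: Π has equation -48x - 84y + 48z = 408.
Substitute r = (15, -10, -2) + t(3, 0, -1) into the plane: 24 + (-192)t = 408, so t = -2.
Intersection: (15, -10, -2) + (-2)·(3, 0, -1) = (9, -10, 0).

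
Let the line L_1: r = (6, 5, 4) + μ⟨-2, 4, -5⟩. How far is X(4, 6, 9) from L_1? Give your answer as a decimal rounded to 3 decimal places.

4.856

Taking (6, 5, 4) on L_1 with direction v = (-2, 4, -5): w = X − (6, 5, 4) = (-2, 1, 5), and w × v = (-25, -20, -6).
Distance = |w × v| / |v| = √1061 / √45 ≈ 4.856.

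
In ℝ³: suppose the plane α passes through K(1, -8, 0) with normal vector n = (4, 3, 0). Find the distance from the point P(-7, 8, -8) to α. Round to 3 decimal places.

3.200

α: n·r = n·K gives 4x + 3y = -20.
n·P − d = (4)·(-7) + (3)·(8) + (0)·(-8) − (-20) = 16; |n| = √25.
Distance = |16| / √25 = 16/√25 ≈ 3.200.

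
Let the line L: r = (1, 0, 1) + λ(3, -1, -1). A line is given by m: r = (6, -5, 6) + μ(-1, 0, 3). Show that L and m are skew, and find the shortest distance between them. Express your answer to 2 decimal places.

2.32

Common perpendicular direction n = (3, -1, -1) × (-1, 0, 3) = (-3, -8, -1).
With w = (6, -5, 6) − (1, 0, 1) = (5, -5, 5), w · n = 20.
Since n ≠ 0 the lines are not parallel, and w · n = 20 ≠ 0 so they do not intersect; hence they are skew.
Distance = |w · n| / |n| = |20| / √74 ≈ 2.32.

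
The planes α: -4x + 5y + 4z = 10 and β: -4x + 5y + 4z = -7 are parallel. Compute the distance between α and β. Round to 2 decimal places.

2.25

Same normal n = (-4, 5, 4) with |n| = √57; distance = |10 − (-7)| / |n| = 17/√57 ≈ 2.25.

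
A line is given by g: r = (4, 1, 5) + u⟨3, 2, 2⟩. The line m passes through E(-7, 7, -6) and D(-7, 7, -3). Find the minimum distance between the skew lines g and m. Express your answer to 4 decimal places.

A direction vector for m is D − E = (0, 0, 3).
Common perpendicular direction n = (3, 2, 2) × (0, 0, 3) = (6, -9, 0).
With w = (-7, 7, -6) − (4, 1, 5) = (-11, 6, -11), w · n = -120.
Distance = |w · n| / |n| = |-120| / √117 ≈ 11.0940.

11.0940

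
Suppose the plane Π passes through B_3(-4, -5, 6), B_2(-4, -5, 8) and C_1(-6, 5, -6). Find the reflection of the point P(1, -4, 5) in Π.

(-9, -6, 5)

B_3B_2 = (0, 0, 2), B_3C_1 = (-2, 10, -12); a normal to Π is B_3B_2 × B_3C_1 = (-20, -4, 0).
Using B_3: Π has equation -20x - 4y = 100.
λ = (n·P − d)/|n|² = (-4 − 100)/416 = -1/4.
Reflection = P − 2λn = (1, -4, 5) − (-1/2)·(-20, -4, 0) = (-9, -6, 5).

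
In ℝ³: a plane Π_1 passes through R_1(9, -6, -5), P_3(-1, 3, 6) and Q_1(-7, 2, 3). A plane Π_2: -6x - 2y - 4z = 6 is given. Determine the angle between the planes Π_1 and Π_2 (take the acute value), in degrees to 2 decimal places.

87.90

R_1P_3 = (-10, 9, 11), R_1Q_1 = (-16, 8, 8); a normal to Π_1 is R_1P_3 × R_1Q_1 = (-16, -96, 64).
Using R_1: Π_1 has equation -16x - 96y + 64z = 112.
cos θ = |n₁·n₂| / (|n₁||n₂|) = |32| / (√13568 · √56).
θ = arccos(0.03671) ≈ 87.90°.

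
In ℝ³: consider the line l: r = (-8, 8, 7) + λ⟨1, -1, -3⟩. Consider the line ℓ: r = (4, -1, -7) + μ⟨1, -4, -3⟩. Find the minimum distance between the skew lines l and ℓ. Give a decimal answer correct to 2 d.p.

6.96

Common perpendicular direction n = (1, -1, -3) × (1, -4, -3) = (-9, 0, -3).
With w = (4, -1, -7) − (-8, 8, 7) = (12, -9, -14), w · n = -66.
Distance = |w · n| / |n| = |-66| / √90 ≈ 6.96.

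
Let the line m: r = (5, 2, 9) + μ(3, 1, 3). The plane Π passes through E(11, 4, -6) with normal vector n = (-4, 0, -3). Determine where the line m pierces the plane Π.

(2, 1, 6)

Π: n·r = n·E gives -4x - 3z = -26.
Substitute r = (5, 2, 9) + t(3, 1, 3) into the plane: -47 + (-21)t = -26, so t = -1.
Intersection: (5, 2, 9) + (-1)·(3, 1, 3) = (2, 1, 6).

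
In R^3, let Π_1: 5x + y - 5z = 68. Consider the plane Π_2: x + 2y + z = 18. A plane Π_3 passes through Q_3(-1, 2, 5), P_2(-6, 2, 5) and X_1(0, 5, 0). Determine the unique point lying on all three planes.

Q_3P_2 = (-5, 0, 0), Q_3X_1 = (1, 3, -5); a normal to Π_3 is Q_3P_2 × Q_3X_1 = (0, -25, -15).
Using Q_3: Π_3 has equation -25y - 15z = -125.
Solving the 3×3 linear system 5x + y - 5z = 68, x + 2y + z = 18, -25y - 15z = -125 (e.g. by elimination or Cramer's rule, determinant = 115) gives (7, 8, -5).

(7, 8, -5)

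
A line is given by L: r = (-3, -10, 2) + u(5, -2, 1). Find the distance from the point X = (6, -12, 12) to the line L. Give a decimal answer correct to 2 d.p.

8.30

Taking (-3, -10, 2) on L with direction v = (5, -2, 1): w = X − (-3, -10, 2) = (9, -2, 10), and w × v = (18, 41, -8).
Distance = |w × v| / |v| = √2069 / √30 ≈ 8.30.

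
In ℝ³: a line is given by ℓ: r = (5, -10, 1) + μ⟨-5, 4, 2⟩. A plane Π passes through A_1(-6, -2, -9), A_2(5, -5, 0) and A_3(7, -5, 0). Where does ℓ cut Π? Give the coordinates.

A_1A_2 = (11, -3, 9), A_1A_3 = (13, -3, 9); a normal to Π is A_1A_2 × A_1A_3 = (0, 18, 6).
Using A_1: Π has equation 18y + 6z = -90.
Substitute r = (5, -10, 1) + t(-5, 4, 2) into the plane: -174 + 84t = -90, so t = 1.
Intersection: (5, -10, 1) + 1·(-5, 4, 2) = (0, -6, 3).

(0, -6, 3)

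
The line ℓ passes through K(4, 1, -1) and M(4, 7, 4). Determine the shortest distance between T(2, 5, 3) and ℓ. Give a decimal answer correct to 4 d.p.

A direction vector for ℓ is M − K = (0, 6, 5).
Taking (4, 1, -1) on ℓ with direction v = (0, 6, 5): w = T − (4, 1, -1) = (-2, 4, 4), and w × v = (-4, 10, -12).
Distance = |w × v| / |v| = √260 / √61 ≈ 2.0645.

2.0645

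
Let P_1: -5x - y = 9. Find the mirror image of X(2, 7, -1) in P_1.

(-8, 5, -1)

λ = (n·X − d)/|n|² = (-17 − 9)/26 = -1.
Reflection = X − 2λn = (2, 7, -1) − (-2)·(-5, -1, 0) = (-8, 5, -1).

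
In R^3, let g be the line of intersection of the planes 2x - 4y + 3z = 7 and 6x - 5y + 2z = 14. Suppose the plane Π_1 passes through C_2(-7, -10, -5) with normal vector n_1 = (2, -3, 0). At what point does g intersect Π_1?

Direction of g: (2, -4, 3) × (6, -5, 2) = (7, 14, 14).
A point on g: solving the two plane equations with x = -7 gives (-7, -18, -17).
Π_1: n_1·r = n_1·C_2 gives 2x - 3y = 16.
Substitute r = (-7, -18, -17) + t(7, 14, 14) into the plane: 40 + (-28)t = 16, so t = 6/7.
Intersection: (-7, -18, -17) + (6/7)·(7, 14, 14) = (-1, -6, -5).

(-1, -6, -5)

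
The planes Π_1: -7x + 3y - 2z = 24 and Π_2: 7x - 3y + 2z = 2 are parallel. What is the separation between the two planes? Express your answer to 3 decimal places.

3.302

Rescale Π_2 by 1/(-1): -7x + 3y - 2z = -2. Then distance = |24 − (-2)| / √62 ≈ 3.302.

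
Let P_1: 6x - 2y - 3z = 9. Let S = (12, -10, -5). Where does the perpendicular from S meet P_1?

Foot = S − λn with λ = (n·S − d)/|n|² = (107 − 9)/49 = 2.
Foot = (12, -10, -5) − 2·(6, -2, -3) = (0, -6, 1).

(0, -6, 1)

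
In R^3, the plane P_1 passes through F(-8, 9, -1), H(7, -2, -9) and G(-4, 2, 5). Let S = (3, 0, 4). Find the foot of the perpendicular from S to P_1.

(1, -2, 3)

FH = (15, -11, -8), FG = (4, -7, 6); a normal to P_1 is FH × FG = (-122, -122, -61).
Using F: P_1 has equation -122x - 122y - 61z = -61.
Foot = S − λn with λ = (n·S − d)/|n|² = (-610 − (-61))/33489 = -1/61.
Foot = (3, 0, 4) − (-1/61)·(-122, -122, -61) = (1, -2, 3).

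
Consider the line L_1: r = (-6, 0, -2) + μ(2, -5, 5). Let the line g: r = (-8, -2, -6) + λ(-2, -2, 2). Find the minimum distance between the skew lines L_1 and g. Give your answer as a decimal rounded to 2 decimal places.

Common perpendicular direction n = (2, -5, 5) × (-2, -2, 2) = (0, -14, -14).
With w = (-8, -2, -6) − (-6, 0, -2) = (-2, -2, -4), w · n = 84.
Distance = |w · n| / |n| = |84| / √392 ≈ 4.24.

4.24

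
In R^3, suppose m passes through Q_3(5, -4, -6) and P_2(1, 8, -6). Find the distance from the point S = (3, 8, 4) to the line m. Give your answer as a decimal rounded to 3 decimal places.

10.178

A direction vector for m is P_2 − Q_3 = (-4, 12, 0).
Taking (5, -4, -6) on m with direction v = (-4, 12, 0): w = S − (5, -4, -6) = (-2, 12, 10), and w × v = (-120, -40, 24).
Distance = |w × v| / |v| = √16576 / √160 ≈ 10.178.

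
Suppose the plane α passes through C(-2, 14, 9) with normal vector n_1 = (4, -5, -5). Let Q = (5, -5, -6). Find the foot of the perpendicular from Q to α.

α: n_1·r = n_1·C gives 4x - 5y - 5z = -123.
Foot = Q − λn with λ = (n·Q − d)/|n|² = (75 − (-123))/66 = 3.
Foot = (5, -5, -6) − 3·(4, -5, -5) = (-7, 10, 9).

(-7, 10, 9)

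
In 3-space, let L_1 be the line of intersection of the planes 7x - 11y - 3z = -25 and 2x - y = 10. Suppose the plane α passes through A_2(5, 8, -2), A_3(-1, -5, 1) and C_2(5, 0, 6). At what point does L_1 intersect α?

(8, 6, 5)

Direction of L_1: (7, -11, -3) × (2, -1, 0) = (-3, -6, 15).
A point on L_1: solving the two plane equations with x = 10 gives (10, 10, -5).
A_2A_3 = (-6, -13, 3), A_2C_2 = (0, -8, 8); a normal to α is A_2A_3 × A_2C_2 = (-80, 48, 48).
Using A_2: α has equation -80x + 48y + 48z = -112.
Substitute r = (10, 10, -5) + t(-3, -6, 15) into the plane: -560 + 672t = -112, so t = 2/3.
Intersection: (10, 10, -5) + (2/3)·(-3, -6, 15) = (8, 6, 5).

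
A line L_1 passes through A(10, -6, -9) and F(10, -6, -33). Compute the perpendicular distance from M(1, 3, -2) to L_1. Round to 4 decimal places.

12.7279

A direction vector for L_1 is F − A = (0, 0, -24).
Taking (10, -6, -9) on L_1 with direction v = (0, 0, -24): w = M − (10, -6, -9) = (-9, 9, 7), and w × v = (-216, -216, 0).
Distance = |w × v| / |v| = √93312 / √576 ≈ 12.7279.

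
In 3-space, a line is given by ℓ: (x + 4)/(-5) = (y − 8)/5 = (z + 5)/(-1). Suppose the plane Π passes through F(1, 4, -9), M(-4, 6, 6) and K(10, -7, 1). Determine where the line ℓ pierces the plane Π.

ℓ has direction (-5, 5, -1) through (-4, 8, -5).
FM = (-5, 2, 15), FK = (9, -11, 10); a normal to Π is FM × FK = (185, 185, 37).
Using F: Π has equation 185x + 185y + 37z = 592.
Substitute r = (-4, 8, -5) + t(-5, 5, -1) into the plane: 555 + (-37)t = 592, so t = -1.
Intersection: (-4, 8, -5) + (-1)·(-5, 5, -1) = (1, 3, -4).

(1, 3, -4)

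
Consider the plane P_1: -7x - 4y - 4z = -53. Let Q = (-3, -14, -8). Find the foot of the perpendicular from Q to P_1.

Foot = Q − λn with λ = (n·Q − d)/|n|² = (109 − (-53))/81 = 2.
Foot = (-3, -14, -8) − 2·(-7, -4, -4) = (11, -6, 0).

(11, -6, 0)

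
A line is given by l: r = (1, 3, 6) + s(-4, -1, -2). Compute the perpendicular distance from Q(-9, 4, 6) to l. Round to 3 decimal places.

5.345

Taking (1, 3, 6) on l with direction v = (-4, -1, -2): w = Q − (1, 3, 6) = (-10, 1, 0), and w × v = (-2, -20, 14).
Distance = |w × v| / |v| = √600 / √21 ≈ 5.345.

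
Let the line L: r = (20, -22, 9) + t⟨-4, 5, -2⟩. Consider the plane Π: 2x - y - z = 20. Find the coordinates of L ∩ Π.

(8, -7, 3)

Substitute r = (20, -22, 9) + t(-4, 5, -2) into the plane: 53 + (-11)t = 20, so t = 3.
Intersection: (20, -22, 9) + 3·(-4, 5, -2) = (8, -7, 3).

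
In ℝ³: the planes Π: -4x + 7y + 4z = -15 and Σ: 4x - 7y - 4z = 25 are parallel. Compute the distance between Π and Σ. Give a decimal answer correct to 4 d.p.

1.1111

Rescale Σ by 1/(-1): -4x + 7y + 4z = -25. Then distance = |-15 − (-25)| / √81 ≈ 1.1111.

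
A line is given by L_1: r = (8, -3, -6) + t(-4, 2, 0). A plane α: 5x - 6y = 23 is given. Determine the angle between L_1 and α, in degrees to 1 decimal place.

sin θ = |n·v| / (|n||v|) = |-32| / (√61 · √20) = 0.91616.
θ ≈ 66.4°.

66.4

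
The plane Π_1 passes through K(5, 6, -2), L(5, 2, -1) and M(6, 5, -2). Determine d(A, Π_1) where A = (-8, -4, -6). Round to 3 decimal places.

KL = (0, -4, 1), KM = (1, -1, 0); a normal to Π_1 is KL × KM = (1, 1, 4).
Using K: Π_1 has equation x + y + 4z = 3.
n·A − d = (1)·(-8) + (1)·(-4) + (4)·(-6) − 3 = -39; |n| = √18.
Distance = |-39| / √18 = 39/√18 ≈ 9.192.

9.192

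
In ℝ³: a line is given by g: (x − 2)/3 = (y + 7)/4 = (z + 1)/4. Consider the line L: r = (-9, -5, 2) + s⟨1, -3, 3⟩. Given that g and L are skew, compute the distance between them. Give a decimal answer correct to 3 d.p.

11.280

g has direction (3, 4, 4) through (2, -7, -1).
Common perpendicular direction n = (3, 4, 4) × (1, -3, 3) = (24, -5, -13).
With w = (-9, -5, 2) − (2, -7, -1) = (-11, 2, 3), w · n = -313.
Distance = |w · n| / |n| = |-313| / √770 ≈ 11.280.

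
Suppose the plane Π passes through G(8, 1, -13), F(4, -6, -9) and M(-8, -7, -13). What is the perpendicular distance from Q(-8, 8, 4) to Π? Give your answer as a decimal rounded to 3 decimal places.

21.615

GF = (-4, -7, 4), GM = (-16, -8, 0); a normal to Π is GF × GM = (32, -64, -80).
Using G: Π has equation 32x - 64y - 80z = 1232.
n·Q − d = (32)·(-8) + (-64)·(8) + (-80)·(4) − 1232 = -2320; |n| = √11520.
Distance = |-2320| / √11520 = 2320/√11520 ≈ 21.615.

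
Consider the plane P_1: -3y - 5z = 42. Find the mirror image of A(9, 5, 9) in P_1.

λ = (n·A − d)/|n|² = (-60 − 42)/34 = -3.
Reflection = A − 2λn = (9, 5, 9) − (-6)·(0, -3, -5) = (9, -13, -21).

(9, -13, -21)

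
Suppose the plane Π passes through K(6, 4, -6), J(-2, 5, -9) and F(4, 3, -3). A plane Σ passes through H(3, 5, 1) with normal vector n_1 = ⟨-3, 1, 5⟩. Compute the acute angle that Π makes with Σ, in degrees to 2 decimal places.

64.68

KJ = (-8, 1, -3), KF = (-2, -1, 3); a normal to Π is KJ × KF = (0, 30, 10).
Using K: Π has equation 30y + 10z = 60.
Σ: n_1·r = n_1·H gives -3x + y + 5z = 1.
cos θ = |n₁·n₂| / (|n₁||n₂|) = |80| / (√1000 · √35).
θ = arccos(0.42762) ≈ 64.68°.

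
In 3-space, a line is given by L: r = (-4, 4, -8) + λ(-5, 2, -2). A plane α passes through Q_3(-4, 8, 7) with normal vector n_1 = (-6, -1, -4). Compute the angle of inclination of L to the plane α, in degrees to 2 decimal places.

59.41

α: n_1·r = n_1·Q_3 gives -6x - y - 4z = -12.
sin θ = |n·v| / (|n||v|) = |36| / (√53 · √33) = 0.86081.
θ ≈ 59.41°.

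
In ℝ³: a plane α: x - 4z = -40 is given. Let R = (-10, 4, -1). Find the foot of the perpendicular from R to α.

(-12, 4, 7)

Foot = R − λn with λ = (n·R − d)/|n|² = (-6 − (-40))/17 = 2.
Foot = (-10, 4, -1) − 2·(1, 0, -4) = (-12, 4, 7).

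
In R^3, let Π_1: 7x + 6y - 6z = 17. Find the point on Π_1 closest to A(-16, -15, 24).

(5, 3, 6)

Foot = A − λn with λ = (n·A − d)/|n|² = (-346 − 17)/121 = -3.
Foot = (-16, -15, 24) − (-3)·(7, 6, -6) = (5, 3, 6).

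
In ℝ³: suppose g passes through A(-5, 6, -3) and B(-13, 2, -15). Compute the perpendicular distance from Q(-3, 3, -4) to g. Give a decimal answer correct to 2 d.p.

3.70

A direction vector for g is B − A = (-8, -4, -12).
Taking (-5, 6, -3) on g with direction v = (-8, -4, -12): w = Q − (-5, 6, -3) = (2, -3, -1), and w × v = (32, 32, -32).
Distance = |w × v| / |v| = √3072 / √224 ≈ 3.70.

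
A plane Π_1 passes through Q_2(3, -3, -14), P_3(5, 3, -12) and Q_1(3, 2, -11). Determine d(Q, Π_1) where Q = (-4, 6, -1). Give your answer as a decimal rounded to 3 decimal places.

Q_2P_3 = (2, 6, 2), Q_2Q_1 = (0, 5, 3); a normal to Π_1 is Q_2P_3 × Q_2Q_1 = (8, -6, 10).
Using Q_2: Π_1 has equation 8x - 6y + 10z = -98.
n·Q − d = (8)·(-4) + (-6)·(6) + (10)·(-1) − (-98) = 20; |n| = √200.
Distance = |20| / √200 = 20/√200 ≈ 1.414.

1.414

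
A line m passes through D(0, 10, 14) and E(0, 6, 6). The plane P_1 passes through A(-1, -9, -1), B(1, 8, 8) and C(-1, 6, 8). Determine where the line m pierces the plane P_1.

A direction vector for m is E − D = (0, -4, -8).
AB = (2, 17, 9), AC = (0, 15, 9); a normal to P_1 is AB × AC = (18, -18, 30).
Using A: P_1 has equation 18x - 18y + 30z = 114.
Substitute r = (0, 10, 14) + t(0, -4, -8) into the plane: 240 + (-168)t = 114, so t = 3/4.
Intersection: (0, 10, 14) + (3/4)·(0, -4, -8) = (0, 7, 8).

(0, 7, 8)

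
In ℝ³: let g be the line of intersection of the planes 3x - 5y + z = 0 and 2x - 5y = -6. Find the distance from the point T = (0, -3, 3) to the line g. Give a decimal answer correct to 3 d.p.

5.083

Direction of g: (3, -5, 1) × (2, -5, 0) = (5, 2, -5).
A point on g: solving the two plane equations with x = 7 gives (7, 4, -1).
Taking (7, 4, -1) on g with direction v = (5, 2, -5): w = T − (7, 4, -1) = (-7, -7, 4), and w × v = (27, -15, 21).
Distance = |w × v| / |v| = √1395 / √54 ≈ 5.083.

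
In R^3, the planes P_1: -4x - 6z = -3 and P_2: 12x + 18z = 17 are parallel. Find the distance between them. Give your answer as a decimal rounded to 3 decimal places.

0.370

Rescale P_2 by 1/(-3): -4x - 6z = -17/3. Then distance = |-3 − (-17/3)| / √52 ≈ 0.370.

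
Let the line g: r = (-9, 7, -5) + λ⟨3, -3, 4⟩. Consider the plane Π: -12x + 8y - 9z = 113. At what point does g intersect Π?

(-6, 4, -1)

Substitute r = (-9, 7, -5) + t(3, -3, 4) into the plane: 209 + (-96)t = 113, so t = 1.
Intersection: (-9, 7, -5) + 1·(3, -3, 4) = (-6, 4, -1).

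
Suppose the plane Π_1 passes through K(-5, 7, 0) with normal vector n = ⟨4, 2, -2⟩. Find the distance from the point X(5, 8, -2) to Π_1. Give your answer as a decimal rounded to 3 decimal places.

9.390

Π_1: n·r = n·K gives 4x + 2y - 2z = -6.
n·X − d = (4)·(5) + (2)·(8) + (-2)·(-2) − (-6) = 46; |n| = √24.
Distance = |46| / √24 = 46/√24 ≈ 9.390.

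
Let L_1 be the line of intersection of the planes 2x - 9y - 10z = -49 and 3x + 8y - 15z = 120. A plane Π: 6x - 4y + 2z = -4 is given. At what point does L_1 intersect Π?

(6, 9, -2)

Direction of L_1: (2, -9, -10) × (3, 8, -15) = (215, 0, 43).
A point on L_1: solving the two plane equations with x = 26 gives (26, 9, 2).
Substitute r = (26, 9, 2) + t(215, 0, 43) into the plane: 124 + 1376t = -4, so t = -4/43.
Intersection: (26, 9, 2) + (-4/43)·(215, 0, 43) = (6, 9, -2).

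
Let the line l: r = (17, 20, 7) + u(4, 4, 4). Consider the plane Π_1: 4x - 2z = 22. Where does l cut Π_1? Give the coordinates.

(1, 4, -9)

Substitute r = (17, 20, 7) + t(4, 4, 4) into the plane: 54 + 8t = 22, so t = -4.
Intersection: (17, 20, 7) + (-4)·(4, 4, 4) = (1, 4, -9).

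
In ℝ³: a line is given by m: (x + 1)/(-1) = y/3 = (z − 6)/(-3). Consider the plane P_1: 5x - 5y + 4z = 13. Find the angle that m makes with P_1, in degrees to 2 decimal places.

m has direction (-1, 3, -3) through (-1, 0, 6).
sin θ = |n·v| / (|n||v|) = |-32| / (√66 · √19) = 0.90365.
θ ≈ 64.64°.

64.64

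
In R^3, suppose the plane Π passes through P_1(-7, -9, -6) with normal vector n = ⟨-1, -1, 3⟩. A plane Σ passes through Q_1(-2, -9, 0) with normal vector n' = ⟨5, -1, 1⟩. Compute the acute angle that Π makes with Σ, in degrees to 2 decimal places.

Π: n·r = n·P_1 gives -x - y + 3z = -2.
Σ: n'·r = n'·Q_1 gives 5x - y + z = -1.
cos θ = |n₁·n₂| / (|n₁||n₂|) = |-1| / (√11 · √27).
θ = arccos(0.05803) ≈ 86.67°.

86.67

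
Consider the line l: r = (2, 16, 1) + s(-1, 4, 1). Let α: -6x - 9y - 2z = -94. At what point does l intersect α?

Substitute r = (2, 16, 1) + t(-1, 4, 1) into the plane: -158 + (-32)t = -94, so t = -2.
Intersection: (2, 16, 1) + (-2)·(-1, 4, 1) = (4, 8, -1).

(4, 8, -1)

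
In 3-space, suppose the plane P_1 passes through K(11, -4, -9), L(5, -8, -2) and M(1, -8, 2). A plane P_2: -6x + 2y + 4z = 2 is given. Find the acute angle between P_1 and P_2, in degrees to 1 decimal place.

KL = (-6, -4, 7), KM = (-10, -4, 11); a normal to P_1 is KL × KM = (-16, -4, -16).
Using K: P_1 has equation -16x - 4y - 16z = -16.
cos θ = |n₁·n₂| / (|n₁||n₂|) = |24| / (√528 · √56).
θ = arccos(0.13957) ≈ 82.0°.

82.0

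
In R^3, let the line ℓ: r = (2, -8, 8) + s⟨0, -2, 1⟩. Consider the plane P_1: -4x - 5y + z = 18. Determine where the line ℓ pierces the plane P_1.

Substitute r = (2, -8, 8) + t(0, -2, 1) into the plane: 40 + 11t = 18, so t = -2.
Intersection: (2, -8, 8) + (-2)·(0, -2, 1) = (2, -4, 6).

(2, -4, 6)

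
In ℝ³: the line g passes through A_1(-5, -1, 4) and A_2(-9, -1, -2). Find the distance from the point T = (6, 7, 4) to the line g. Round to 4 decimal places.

A direction vector for g is A_2 − A_1 = (-4, 0, -6).
Taking (-5, -1, 4) on g with direction v = (-4, 0, -6): w = T − (-5, -1, 4) = (11, 8, 0), and w × v = (-48, 66, 32).
Distance = |w × v| / |v| = √7684 / √52 ≈ 12.1560.

12.1560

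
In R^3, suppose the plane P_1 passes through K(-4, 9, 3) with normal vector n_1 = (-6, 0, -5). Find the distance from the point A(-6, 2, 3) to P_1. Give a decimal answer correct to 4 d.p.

P_1: n_1·r = n_1·K gives -6x - 5z = 9.
n·A − d = (-6)·(-6) + (0)·(2) + (-5)·(3) − 9 = 12; |n| = √61.
Distance = |12| / √61 = 12/√61 ≈ 1.5364.

1.5364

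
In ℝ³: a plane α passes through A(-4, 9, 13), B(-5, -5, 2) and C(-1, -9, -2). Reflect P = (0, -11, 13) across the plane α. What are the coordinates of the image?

(-4, 5, -7)

AB = (-1, -14, -11), AC = (3, -18, -15); a normal to α is AB × AC = (12, -48, 60).
Using A: α has equation 12x - 48y + 60z = 300.
λ = (n·P − d)/|n|² = (1308 − 300)/6048 = 1/6.
Reflection = P − 2λn = (0, -11, 13) − (1/3)·(12, -48, 60) = (-4, 5, -7).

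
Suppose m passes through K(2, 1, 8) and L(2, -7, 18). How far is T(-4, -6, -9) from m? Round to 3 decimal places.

17.168

A direction vector for m is L − K = (0, -8, 10).
Taking (2, 1, 8) on m with direction v = (0, -8, 10): w = T − (2, 1, 8) = (-6, -7, -17), and w × v = (-206, 60, 48).
Distance = |w × v| / |v| = √48340 / √164 ≈ 17.168.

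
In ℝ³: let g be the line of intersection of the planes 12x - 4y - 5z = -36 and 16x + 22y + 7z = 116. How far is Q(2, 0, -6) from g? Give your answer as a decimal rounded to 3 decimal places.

Direction of g: (12, -4, -5) × (16, 22, 7) = (82, -164, 328).
A point on g: solving the two plane equations with x = -1 gives (-1, 6, 0).
Taking (-1, 6, 0) on g with direction v = (82, -164, 328): w = Q − (-1, 6, 0) = (3, -6, -6), and w × v = (-2952, -1476, 0).
Distance = |w × v| / |v| = √10892880 / √141204 ≈ 8.783.

8.783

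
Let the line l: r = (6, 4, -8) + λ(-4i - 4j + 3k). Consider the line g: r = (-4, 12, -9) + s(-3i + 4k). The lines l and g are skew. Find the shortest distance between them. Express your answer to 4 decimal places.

10.7600

Common perpendicular direction n = (-4, -4, 3) × (-3, 0, 4) = (-16, 7, -12).
With w = (-4, 12, -9) − (6, 4, -8) = (-10, 8, -1), w · n = 228.
Distance = |w · n| / |n| = |228| / √449 ≈ 10.7600.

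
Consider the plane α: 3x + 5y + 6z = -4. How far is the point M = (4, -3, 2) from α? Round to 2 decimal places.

1.55

n·M − d = (3)·(4) + (5)·(-3) + (6)·(2) − (-4) = 13; |n| = √70.
Distance = |13| / √70 = 13/√70 ≈ 1.55.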